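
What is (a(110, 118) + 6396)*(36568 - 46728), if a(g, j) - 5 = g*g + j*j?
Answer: -329438000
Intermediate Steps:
a(g, j) = 5 + g**2 + j**2 (a(g, j) = 5 + (g*g + j*j) = 5 + (g**2 + j**2) = 5 + g**2 + j**2)
(a(110, 118) + 6396)*(36568 - 46728) = ((5 + 110**2 + 118**2) + 6396)*(36568 - 46728) = ((5 + 12100 + 13924) + 6396)*(-10160) = (26029 + 6396)*(-10160) = 32425*(-10160) = -329438000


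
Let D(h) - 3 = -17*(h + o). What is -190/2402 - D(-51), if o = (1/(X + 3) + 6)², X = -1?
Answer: -729387/4804 ≈ -151.83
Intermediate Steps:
o = 169/4 (o = (1/(-1 + 3) + 6)² = (1/2 + 6)² = (½ + 6)² = (13/2)² = 169/4 ≈ 42.250)
D(h) = -2861/4 - 17*h (D(h) = 3 - 17*(h + 169/4) = 3 - 17*(169/4 + h) = 3 + (-2873/4 - 17*h) = -2861/4 - 17*h)
-190/2402 - D(-51) = -190/2402 - (-2861/4 - 17*(-51)) = -190*1/2402 - (-2861/4 + 867) = -95/1201 - 1*607/4 = -95/1201 - 607/4 = -729387/4804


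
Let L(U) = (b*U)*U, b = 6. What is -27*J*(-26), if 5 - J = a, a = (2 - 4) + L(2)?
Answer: -11934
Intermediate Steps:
L(U) = 6*U**2 (L(U) = (6*U)*U = 6*U**2)
a = 22 (a = (2 - 4) + 6*2**2 = -2 + 6*4 = -2 + 24 = 22)
J = -17 (J = 5 - 1*22 = 5 - 22 = -17)
-27*J*(-26) = -27*(-17)*(-26) = 459*(-26) = -11934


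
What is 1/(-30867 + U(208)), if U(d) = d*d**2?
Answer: 1/8968045 ≈ 1.1151e-7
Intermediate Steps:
U(d) = d**3
1/(-30867 + U(208)) = 1/(-30867 + 208**3) = 1/(-30867 + 8998912) = 1/8968045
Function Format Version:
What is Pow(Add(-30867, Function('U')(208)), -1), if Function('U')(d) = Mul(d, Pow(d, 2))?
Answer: Rational(1, 8968045) ≈ 1.1151e-7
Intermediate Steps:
Function('U')(d) = Pow(d, 3)
Pow(Add(-30867, Function('U')(208)), -1) = Pow(Add(-30867, Pow(208, 3)), -1) = Pow(Add(-30867, 8998912), -1) = Pow(8968045, -1) = Rational(1, 8968045)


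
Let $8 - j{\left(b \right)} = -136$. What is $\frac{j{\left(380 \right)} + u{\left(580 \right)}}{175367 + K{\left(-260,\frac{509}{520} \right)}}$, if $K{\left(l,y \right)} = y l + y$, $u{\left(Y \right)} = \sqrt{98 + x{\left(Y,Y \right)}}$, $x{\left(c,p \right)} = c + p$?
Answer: $\frac{24960}{30353003} + \frac{520 \sqrt{1258}}{91059009} \approx 0.0010249$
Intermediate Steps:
$j{\left(b \right)} = 144$ ($j{\left(b \right)} = 8 - -136 = 8 + 136 = 144$)
$u{\left(Y \right)} = \sqrt{98 + 2 Y}$ ($u{\left(Y \right)} = \sqrt{98 + \left(Y + Y\right)} = \sqrt{98 + 2 Y}$)
$K{\left(l,y \right)} = y + l y$ ($K{\left(l,y \right)} = l y + y = y + l y$)
$\frac{j{\left(380 \right)} + u{\left(580 \right)}}{175367 + K{\left(-260,\frac{509}{520} \right)}} = \frac{144 + \sqrt{98 + 2 \cdot 580}}{175367 + \frac{509}{520} \left(1 - 260\right)} = \frac{144 + \sqrt{98 + 1160}}{175367 + 509 \cdot \frac{1}{520} \left(-259\right)} = \frac{144 + \sqrt{1258}}{175367 + \frac{509}{520} \left(-259\right)} = \frac{144 + \sqrt{1258}}{175367 - \frac{131831}{520}} = \frac{144 + \sqrt{1258}}{\frac{91059009}{520}} = \left(144 + \sqrt{1258}\right) \frac{520}{91059009} = \frac{24960}{30353003} + \frac{520 \sqrt{1258}}{91059009}$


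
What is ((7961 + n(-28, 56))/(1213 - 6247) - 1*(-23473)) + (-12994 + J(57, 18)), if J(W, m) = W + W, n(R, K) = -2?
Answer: 17772401/1678 ≈ 10591.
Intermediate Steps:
J(W, m) = 2*W
((7961 + n(-28, 56))/(1213 - 6247) - 1*(-23473)) + (-12994 + J(57, 18)) = ((7961 - 2)/(1213 - 6247) - 1*(-23473)) + (-12994 + 2*57) = (7959/(-5034) + 23473) + (-12994 + 114) = (7959*(-1/5034) + 23473) - 12880 = (-2653/1678 + 23473) - 12880 = 39385041/1678 - 12880 = 17772401/1678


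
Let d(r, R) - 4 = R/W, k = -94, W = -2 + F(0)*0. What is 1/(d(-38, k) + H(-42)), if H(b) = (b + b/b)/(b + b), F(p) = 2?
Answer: 84/4325 ≈ 0.019422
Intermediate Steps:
H(b) = (1 + b)/(2*b) (H(b) = (b + 1)/((2*b)) = (1 + b)*(1/(2*b)) = (1 + b)/(2*b))
W = -2 (W = -2 + 2*0 = -2 + 0 = -2)
d(r, R) = 4 - R/2 (d(r, R) = 4 + R/(-2) = 4 + R*(-1/2) = 4 - R/2)
1/(d(-38, k) + H(-42)) = 1/((4 - 1/2*(-94)) + (1/2)*(1 - 42)/(-42)) = 1/((4 + 47) + (1/2)*(-1/42)*(-41)) = 1/(51 + 41/84) = 1/(4325/84) = 84/4325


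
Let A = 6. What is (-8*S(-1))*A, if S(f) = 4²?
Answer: -768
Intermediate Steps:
S(f) = 16
(-8*S(-1))*A = -8*16*6 = -128*6 = -768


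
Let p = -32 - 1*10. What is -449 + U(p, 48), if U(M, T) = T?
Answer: -401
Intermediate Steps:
p = -42 (p = -32 - 10 = -42)
-449 + U(p, 48) = -449 + 48 = -401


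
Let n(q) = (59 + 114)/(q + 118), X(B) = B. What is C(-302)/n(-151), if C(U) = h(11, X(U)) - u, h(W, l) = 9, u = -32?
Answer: -1353/173 ≈ -7.8208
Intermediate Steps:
n(q) = 173/(118 + q)
C(U) = 41 (C(U) = 9 - 1*(-32) = 9 + 32 = 41)
C(-302)/n(-151) = 41/((173/(118 - 151))) = 41/((173/(-33))) = 41/((173*(-1/33))) = 41/(-173/33) = 41*(-33/173) = -1353/173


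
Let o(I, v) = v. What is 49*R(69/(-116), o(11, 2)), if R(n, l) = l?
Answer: 98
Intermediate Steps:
49*R(69/(-116), o(11, 2)) = 49*2 = 98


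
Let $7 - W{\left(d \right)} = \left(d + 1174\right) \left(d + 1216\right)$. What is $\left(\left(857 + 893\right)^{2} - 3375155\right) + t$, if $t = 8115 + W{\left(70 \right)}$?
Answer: $-1904317$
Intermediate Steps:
$W{\left(d \right)} = 7 - \left(1174 + d\right) \left(1216 + d\right)$ ($W{\left(d \right)} = 7 - \left(d + 1174\right) \left(d + 1216\right) = 7 - \left(1174 + d\right) \left(1216 + d\right)$)
$t = -1591662$ ($t = 8115 - 1599777 = -1591662$)
$\left(\left(857 + 893\right)^{2} - 3375155\right) + t = \left(\left(857 + 893\right)^{2} - 3375155\right) - 1591662 = \left(1750^{2} - 3375155\right) - 1591662 = \left(3062500 - 3375155\right) - 1591662 = -312655 - 1591662 = -1904317$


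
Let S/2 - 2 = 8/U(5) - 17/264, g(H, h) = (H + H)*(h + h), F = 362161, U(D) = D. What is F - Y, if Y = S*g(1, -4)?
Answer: 59775233/165 ≈ 3.6227e+5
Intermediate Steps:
g(H, h) = 4*H*h (g(H, h) = (2*H)*(2*h) = 4*H*h)
S = 4667/660 (S = 4 + 2*(8/5 - 17/264) = 4 + 2*(2027/1320) = 4 + 2027/660 = 4667/660 ≈ 7.0712)
Y = -18668/165 (Y = 4667*(4*1*(-4))/660 = (4667/660)*(-16) = -18668/165 ≈ -113.14)
F - Y = 362161 - 1*(-18668/165) = 362161 + 18668/165 = 59775233/165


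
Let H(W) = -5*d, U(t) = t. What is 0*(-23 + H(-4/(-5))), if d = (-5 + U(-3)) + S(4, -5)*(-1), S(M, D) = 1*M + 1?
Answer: 0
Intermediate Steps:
S(M, D) = 1 + M (S(M, D) = M + 1 = 1 + M)
d = -13 (d = (-5 - 3) + (1 + 4)*(-1) = -8 + 5*(-1) = -8 - 5 = -13)
H(W) = 65 (H(W) = -5*(-13) = 65)
0*(-23 + H(-4/(-5))) = 0*(-23 + 65) = 0*42 = 0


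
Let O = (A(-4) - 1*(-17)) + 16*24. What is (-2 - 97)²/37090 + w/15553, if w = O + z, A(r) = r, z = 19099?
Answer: 875541593/576860770 ≈ 1.5178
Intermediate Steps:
O = 397 (O = (-4 - 1*(-17)) + 16*24 = (-4 + 17) + 384 = 13 + 384 = 397)
w = 19496 (w = 397 + 19099 = 19496)
(-2 - 97)²/37090 + w/15553 = (-2 - 97)²/37090 + 19496/15553 = (-99)²*(1/37090) + 19496*(1/15553) = 9801*(1/37090) + 19496/15553 = 9801/37090 + 19496/15553 = 875541593/576860770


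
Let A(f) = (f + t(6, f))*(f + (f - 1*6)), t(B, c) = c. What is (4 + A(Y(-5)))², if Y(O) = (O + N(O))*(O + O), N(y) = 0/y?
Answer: 88435216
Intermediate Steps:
N(y) = 0
Y(O) = 2*O² (Y(O) = (O + 0)*(O + O) = O*(2*O) = 2*O²)
A(f) = 2*f*(-6 + 2*f) (A(f) = (f + f)*(f + (f - 1*6)) = (2*f)*(f + (f - 6)) = (2*f)*(f + (-6 + f)) = (2*f)*(-6 + 2*f) = 2*f*(-6 + 2*f))
(4 + A(Y(-5)))² = (4 + 4*(2*(-5)²)*(-3 + 2*(-5)²))² = (4 + 4*(2*25)*(-3 + 2*25))² = (4 + 4*50*(-3 + 50))² = (4 + 4*50*47)² = (4 + 9400)² = 9404² = 88435216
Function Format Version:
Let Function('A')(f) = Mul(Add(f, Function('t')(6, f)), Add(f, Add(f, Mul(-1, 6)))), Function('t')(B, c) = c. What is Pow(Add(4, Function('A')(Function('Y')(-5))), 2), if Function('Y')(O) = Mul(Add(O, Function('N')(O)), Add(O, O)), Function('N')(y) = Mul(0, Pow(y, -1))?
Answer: 88435216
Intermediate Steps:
Function('N')(y) = 0
Function('Y')(O) = Mul(2, Pow(O, 2)) (Function('Y')(O) = Mul(Add(O, 0), Add(O, O)) = Mul(O, Mul(2, O)) = Mul(2, Pow(O, 2)))
Function('A')(f) = Mul(2, f, Add(-6, Mul(2, f))) (Function('A')(f) = Mul(Add(f, f), Add(f, Add(f, Mul(-1, 6)))) = Mul(Mul(2, f), Add(f, Add(f, -6))) = Mul(Mul(2, f), Add(f, Add(-6, f))) = Mul(Mul(2, f), Add(-6, Mul(2, f))) = Mul(2, f, Add(-6, Mul(2, f))))
Pow(Add(4, Function('A')(Function('Y')(-5))), 2) = Pow(Add(4, Mul(4, Mul(2, Pow(-5, 2)), Add(-3, Mul(2, Pow(-5, 2))))), 2) = Pow(Add(4, Mul(4, Mul(2, 25), Add(-3, Mul(2, 25)))), 2) = Pow(Add(4, Mul(4, 50, Add(-3, 50))), 2) = Pow(Add(4, Mul(4, 50, 47)), 2) = Pow(Add(4, 9400), 2) = Pow(9404, 2) = 88435216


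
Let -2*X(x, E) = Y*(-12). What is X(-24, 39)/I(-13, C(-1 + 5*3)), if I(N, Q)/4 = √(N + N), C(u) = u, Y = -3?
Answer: 9*I*√26/52 ≈ 0.88252*I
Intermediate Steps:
X(x, E) = -18 (X(x, E) = -(-3)*(-12)/2 = -½*36 = -18)
I(N, Q) = 4*√2*√N (I(N, Q) = 4*√(N + N) = 4*√(2*N) = 4*(√2*√N) = 4*√2*√N)
X(-24, 39)/I(-13, C(-1 + 5*3)) = -18*(-I*√26/104) = -(-9)*I*√26/52 = 9*I*√26/52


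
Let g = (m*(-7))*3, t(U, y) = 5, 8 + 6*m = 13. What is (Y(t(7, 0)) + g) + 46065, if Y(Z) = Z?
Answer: 92105/2 ≈ 46053.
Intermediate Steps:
m = 5/6 (m = -4/3 + (1/6)*13 = -4/3 + 13/6 = 5/6 ≈ 0.83333)
g = -35/2 (g = ((5/6)*(-7))*3 = -35/6*3 = -35/2 ≈ -17.500)
(Y(t(7, 0)) + g) + 46065 = (5 - 35/2) + 46065 = -25/2 + 46065 = 92105/2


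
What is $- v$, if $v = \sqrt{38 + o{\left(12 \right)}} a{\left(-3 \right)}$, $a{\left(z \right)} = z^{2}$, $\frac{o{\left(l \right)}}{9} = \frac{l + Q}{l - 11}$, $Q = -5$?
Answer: $- 9 \sqrt{101} \approx -90.449$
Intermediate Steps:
$o{\left(l \right)} = \frac{9 \left(-5 + l\right)}{-11 + l}$ ($o{\left(l \right)} = 9 \frac{l - 5}{l - 11} = 9 \frac{-5 + l}{-11 + l} = \frac{9 \left(-5 + l\right)}{-11 + l}$)
$v = 9 \sqrt{101}$ ($v = \sqrt{38 + \frac{9 \left(-5 + 12\right)}{-11 + 12}} \left(-3\right)^{2} = \sqrt{38 + 9 \cdot 1^{-1} \cdot 7} \cdot 9 = \sqrt{38 + 9 \cdot 1 \cdot 7} \cdot 9 = \sqrt{38 + 63} \cdot 9 = \sqrt{101} \cdot 9 = 9 \sqrt{101} \approx 90.449$)
$- v = - 9 \sqrt{101}$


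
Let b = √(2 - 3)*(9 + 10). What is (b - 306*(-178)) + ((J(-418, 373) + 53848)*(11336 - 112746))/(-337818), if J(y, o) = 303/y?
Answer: 383610223517/5431074 + 19*I ≈ 70633.0 + 19.0*I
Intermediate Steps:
b = 19*I (b = √(-1)*19 = I*19 = 19*I ≈ 19.0*I)
(b - 306*(-178)) + ((J(-418, 373) + 53848)*(11336 - 112746))/(-337818) = (19*I - 306*(-178)) + ((303/(-418) + 53848)*(11336 - 112746))/(-337818) = (19*I + 54468) + ((303*(-1/418) + 53848)*(-101410))*(-1/337818) = (54468 + 19*I) + ((-303/418 + 53848)*(-101410))*(-1/337818) = (54468 + 19*I) + ((22508161/418)*(-101410))*(-1/337818) = (54468 + 19*I) - 1141276303505/209*(-1/337818) = (54468 + 19*I) + 87790484885/5431074 = 383610223517/5431074 + 19*I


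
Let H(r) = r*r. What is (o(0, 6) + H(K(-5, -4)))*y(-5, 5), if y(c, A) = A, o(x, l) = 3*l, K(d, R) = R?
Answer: 170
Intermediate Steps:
H(r) = r²
(o(0, 6) + H(K(-5, -4)))*y(-5, 5) = (3*6 + (-4)²)*5 = (18 + 16)*5 = 34*5 = 170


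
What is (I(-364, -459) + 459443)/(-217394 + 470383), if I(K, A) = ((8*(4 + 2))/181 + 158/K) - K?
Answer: 15146956631/8333963638 ≈ 1.8175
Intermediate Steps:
I(K, A) = 48/181 - K + 158/K (I(K, A) = ((8*6)*(1/181) + 158/K) - K = (48*(1/181) + 158/K) - K = (48/181 + 158/K) - K = 48/181 - K + 158/K)
(I(-364, -459) + 459443)/(-217394 + 470383) = ((48/181 - 1*(-364) + 158/(-364)) + 459443)/(-217394 + 470383) = ((48/181 + 364 + 158*(-1/364)) + 459443)/252989 = ((48/181 + 364 - 79/182) + 459443)*(1/252989) = (11985325/32942 + 459443)*(1/252989) = (15146956631/32942)*(1/252989) = 15146956631/8333963638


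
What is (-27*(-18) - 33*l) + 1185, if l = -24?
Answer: 2463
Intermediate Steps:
(-27*(-18) - 33*l) + 1185 = (-27*(-18) - 33*(-24)) + 1185 = (486 + 792) + 1185 = 1278 + 1185 = 2463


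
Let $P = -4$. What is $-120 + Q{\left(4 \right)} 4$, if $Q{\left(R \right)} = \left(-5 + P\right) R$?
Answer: $-264$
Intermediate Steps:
$Q{\left(R \right)} = - 9 R$ ($Q{\left(R \right)} = \left(-5 - 4\right) R = - 9 R$)
$-120 + Q{\left(4 \right)} 4 = -120 + \left(-9\right) 4 \cdot 4 = -120 - 144 = -264$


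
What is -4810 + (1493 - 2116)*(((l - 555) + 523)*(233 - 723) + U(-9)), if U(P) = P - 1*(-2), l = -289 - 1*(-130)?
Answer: -58307019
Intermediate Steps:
l = -159 (l = -289 + 130 = -159)
U(P) = 2 + P (U(P) = P + 2 = 2 + P)
-4810 + (1493 - 2116)*(((l - 555) + 523)*(233 - 723) + U(-9)) = -4810 + (1493 - 2116)*(((-159 - 555) + 523)*(233 - 723) + (2 - 9)) = -4810 - 623*((-714 + 523)*(-490) - 7) = -4810 - 623*(-191*(-490) - 7) = -4810 - 623*(93590 - 7) = -4810 - 623*93583 = -4810 - 58302209 = -58307019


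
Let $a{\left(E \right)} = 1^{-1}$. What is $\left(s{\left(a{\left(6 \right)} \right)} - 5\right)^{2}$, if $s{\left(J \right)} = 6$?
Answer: $1$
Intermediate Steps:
$a{\left(E \right)} = 1$
$\left(s{\left(a{\left(6 \right)} \right)} - 5\right)^{2} = \left(6 - 5\right)^{2} = 1^{2} = 1$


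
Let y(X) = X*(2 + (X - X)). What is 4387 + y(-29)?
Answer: 4329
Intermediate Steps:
y(X) = 2*X (y(X) = X*(2 + 0) = X*2 = 2*X)
4387 + y(-29) = 4387 + 2*(-29) = 4387 - 58 = 4329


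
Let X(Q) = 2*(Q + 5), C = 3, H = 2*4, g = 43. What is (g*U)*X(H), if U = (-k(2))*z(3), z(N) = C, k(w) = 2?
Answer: -6708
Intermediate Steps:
H = 8
z(N) = 3
X(Q) = 10 + 2*Q (X(Q) = 2*(5 + Q) = 10 + 2*Q)
U = -6 (U = -1*2*3 = -2*3 = -6)
(g*U)*X(H) = (43*(-6))*(10 + 2*8) = -258*(10 + 16) = -258*26 = -6708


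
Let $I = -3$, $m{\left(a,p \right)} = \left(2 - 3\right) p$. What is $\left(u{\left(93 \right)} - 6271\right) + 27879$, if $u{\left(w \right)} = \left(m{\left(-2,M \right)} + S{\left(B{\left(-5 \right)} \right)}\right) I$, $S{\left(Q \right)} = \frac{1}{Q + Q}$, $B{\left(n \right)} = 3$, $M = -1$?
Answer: $\frac{43209}{2} \approx 21605.0$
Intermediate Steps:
$m{\left(a,p \right)} = - p$
$S{\left(Q \right)} = \frac{1}{2 Q}$
$u{\left(w \right)} = - \frac{7}{2}$ ($u{\left(w \right)} = \left(\left(-1\right) \left(-1\right) + \frac{1}{2 \cdot 3}\right) \left(-3\right) = \left(1 + \frac{1}{2} \cdot \frac{1}{3}\right) \left(-3\right) = \left(1 + \frac{1}{6}\right) \left(-3\right) = \frac{7}{6} \left(-3\right) = - \frac{7}{2}$)
$\left(u{\left(93 \right)} - 6271\right) + 27879 = \left(- \frac{7}{2} - 6271\right) + 27879 = - \frac{12549}{2} + 27879 = \frac{43209}{2}$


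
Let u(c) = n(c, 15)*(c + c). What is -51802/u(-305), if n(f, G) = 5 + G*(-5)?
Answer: -25901/21350 ≈ -1.2132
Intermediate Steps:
n(f, G) = 5 - 5*G
u(c) = -140*c (u(c) = (5 - 5*15)*(c + c) = (5 - 75)*(2*c) = -140*c)
-51802/u(-305) = -51802/((-140*(-305))) = -51802/42700 = -51802*1/42700 = -25901/21350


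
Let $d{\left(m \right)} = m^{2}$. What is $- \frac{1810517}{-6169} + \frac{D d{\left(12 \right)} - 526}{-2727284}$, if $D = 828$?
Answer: $\frac{352647267751}{1201758214} \approx 293.44$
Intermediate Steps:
$- \frac{1810517}{-6169} + \frac{D d{\left(12 \right)} - 526}{-2727284} = - \frac{1810517}{-6169} + \frac{828 \cdot 12^{2} - 526}{-2727284} = \left(-1810517\right) \left(- \frac{1}{6169}\right) + \left(828 \cdot 144 - 526\right) \left(- \frac{1}{2727284}\right) = \frac{1810517}{6169} + \left(119232 - 526\right) \left(- \frac{1}{2727284}\right) = \frac{1810517}{6169} + 118706 \left(- \frac{1}{2727284}\right) = \frac{1810517}{6169} - \frac{8479}{194806} = \frac{352647267751}{1201758214}$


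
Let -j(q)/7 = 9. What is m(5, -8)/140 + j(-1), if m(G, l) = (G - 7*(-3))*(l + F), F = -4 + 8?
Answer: -2231/35 ≈ -63.743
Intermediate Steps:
j(q) = -63 (j(q) = -7*9 = -63)
F = 4
m(G, l) = (4 + l)*(21 + G) (m(G, l) = (G - 7*(-3))*(l + 4) = (G + 21)*(4 + l) = (21 + G)*(4 + l) = (4 + l)*(21 + G))
m(5, -8)/140 + j(-1) = (84 + 4*5 + 21*(-8) + 5*(-8))/140 - 63 = (84 + 20 - 168 - 40)*(1/140) - 63 = -104*1/140 - 63 = -26/35 - 63 = -2231/35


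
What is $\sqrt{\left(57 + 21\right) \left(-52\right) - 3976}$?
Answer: $4 i \sqrt{502} \approx 89.621 i$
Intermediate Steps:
$\sqrt{\left(57 + 21\right) \left(-52\right) - 3976} = \sqrt{78 \left(-52\right) - 3976} = \sqrt{-4056 - 3976} = \sqrt{-8032} = 4 i \sqrt{502}$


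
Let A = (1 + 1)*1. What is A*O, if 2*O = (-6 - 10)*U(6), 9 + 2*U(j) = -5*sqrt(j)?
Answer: 72 + 40*sqrt(6) ≈ 169.98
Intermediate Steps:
U(j) = -9/2 - 5*sqrt(j)/2 (U(j) = -9/2 + (-5*sqrt(j))/2 = -9/2 - 5*sqrt(j)/2)
A = 2 (A = 2*1 = 2)
O = 36 + 20*sqrt(6) (O = ((-6 - 10)*(-9/2 - 5*sqrt(6)/2))/2 = (-16*(-9/2 - 5*sqrt(6)/2))/2 = (72 + 40*sqrt(6))/2 = 36 + 20*sqrt(6) ≈ 84.990)
A*O = 2*(36 + 20*sqrt(6)) = 72 + 40*sqrt(6)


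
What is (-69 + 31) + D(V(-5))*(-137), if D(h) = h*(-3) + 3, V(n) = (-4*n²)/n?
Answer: 7771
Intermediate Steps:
V(n) = -4*n
D(h) = 3 - 3*h (D(h) = -3*h + 3 = 3 - 3*h)
(-69 + 31) + D(V(-5))*(-137) = (-69 + 31) + (3 - (-12)*(-5))*(-137) = -38 + (3 - 3*20)*(-137) = -38 + (3 - 60)*(-137) = -38 - 57*(-137) = -38 + 7809 = 7771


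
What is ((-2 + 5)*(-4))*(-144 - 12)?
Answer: 1872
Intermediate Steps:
((-2 + 5)*(-4))*(-144 - 12) = (3*(-4))*(-156) = -12*(-156) = 1872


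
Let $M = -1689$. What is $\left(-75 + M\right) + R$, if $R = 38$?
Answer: $-1726$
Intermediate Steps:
$\left(-75 + M\right) + R = \left(-75 - 1689\right) + 38 = -1764 + 38 = -1726$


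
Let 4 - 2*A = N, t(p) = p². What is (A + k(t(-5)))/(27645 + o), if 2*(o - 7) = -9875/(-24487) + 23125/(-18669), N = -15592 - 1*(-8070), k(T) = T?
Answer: 865837938882/6320430047903 ≈ 0.13699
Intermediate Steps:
N = -7522 (N = -15592 + 8070 = -7522)
o = 3009081871/457147803 (o = 7 + (-9875/(-24487) + 23125/(-18669))/2 = 7 + (-9875*(-1/24487) + 23125*(-1/18669))/2 = 7 + (9875/24487 - 23125/18669)/2 = 7 + (½)*(-381905500/457147803) = 7 - 190952750/457147803 = 3009081871/457147803 ≈ 6.5823)
A = 3763 (A = 2 - ½*(-7522) = 2 + 3761 = 3763)
(A + k(t(-5)))/(27645 + o) = (3763 + (-5)²)/(27645 + 3009081871/457147803) = (3763 + 25)/(12640860095806/457147803) = 3788*(457147803/12640860095806) = 865837938882/6320430047903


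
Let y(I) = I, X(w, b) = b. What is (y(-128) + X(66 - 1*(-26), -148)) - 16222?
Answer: -16498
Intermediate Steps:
(y(-128) + X(66 - 1*(-26), -148)) - 16222 = (-128 - 148) - 16222 = -276 - 16222 = -16498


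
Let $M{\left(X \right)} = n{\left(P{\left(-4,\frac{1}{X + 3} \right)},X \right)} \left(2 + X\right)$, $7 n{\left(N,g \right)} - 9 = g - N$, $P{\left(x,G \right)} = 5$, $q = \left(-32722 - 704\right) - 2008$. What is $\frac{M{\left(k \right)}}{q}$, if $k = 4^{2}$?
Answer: $- \frac{180}{124019} \approx -0.0014514$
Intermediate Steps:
$q = -35434$ ($q = -33426 - 2008 = -35434$)
$k = 16$
$n{\left(N,g \right)} = \frac{9}{7} - \frac{N}{7} + \frac{g}{7}$ ($n{\left(N,g \right)} = \frac{9}{7} + \frac{g - N}{7} = \frac{9}{7} - \left(- \frac{g}{7} + \frac{N}{7}\right) = \frac{9}{7} - \frac{N}{7} + \frac{g}{7}$)
$M{\left(X \right)} = \left(2 + X\right) \left(\frac{4}{7} + \frac{X}{7}\right)$ ($M{\left(X \right)} = \left(\frac{9}{7} - \frac{5}{7} + \frac{X}{7}\right) \left(2 + X\right) = \left(\frac{4}{7} + \frac{X}{7}\right) \left(2 + X\right) = \left(2 + X\right) \left(\frac{4}{7} + \frac{X}{7}\right)$)
$\frac{M{\left(k \right)}}{q} = \frac{\frac{1}{7} \left(2 + 16\right) \left(4 + 16\right)}{-35434} = \frac{1}{7} \cdot 18 \cdot 20 \left(- \frac{1}{35434}\right) = \frac{360}{7} \left(- \frac{1}{35434}\right) = - \frac{180}{124019}$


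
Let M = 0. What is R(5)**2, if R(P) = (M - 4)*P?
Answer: 400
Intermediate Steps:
R(P) = -4*P (R(P) = (0 - 4)*P = -4*P)
R(5)**2 = (-4*5)**2 = (-20)**2 = 400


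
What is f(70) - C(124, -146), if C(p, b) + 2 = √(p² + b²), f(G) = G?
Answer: 72 - 2*√9173 ≈ -119.55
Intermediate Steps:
C(p, b) = -2 + √(b² + p²) (C(p, b) = -2 + √(p² + b²) = -2 + √(b² + p²))
f(70) - C(124, -146) = 70 - (-2 + √((-146)² + 124²)) = 70 - (-2 + √(21316 + 15376)) = 70 - (-2 + √36692) = 70 - (-2 + 2*√9173) = 70 + (2 - 2*√9173) = 72 - 2*√9173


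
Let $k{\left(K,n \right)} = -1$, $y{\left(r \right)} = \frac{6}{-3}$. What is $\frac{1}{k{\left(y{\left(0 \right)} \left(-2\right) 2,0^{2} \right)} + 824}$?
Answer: $\frac{1}{823} \approx 0.0012151$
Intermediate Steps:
$y{\left(r \right)} = -2$ ($y{\left(r \right)} = 6 \left(- \frac{1}{3}\right) = -2$)
$\frac{1}{k{\left(y{\left(0 \right)} \left(-2\right) 2,0^{2} \right)} + 824} = \frac{1}{-1 + 824} = \frac{1}{823}$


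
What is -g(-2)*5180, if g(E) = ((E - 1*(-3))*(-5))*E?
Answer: -51800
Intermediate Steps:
g(E) = E*(-15 - 5*E) (g(E) = ((E + 3)*(-5))*E = ((3 + E)*(-5))*E = (-15 - 5*E)*E = E*(-15 - 5*E))
-g(-2)*5180 = -(-5)*(-2)*(3 - 2)*5180 = -(-5)*(-2)*5180 = -1*10*5180 = -10*5180 = -51800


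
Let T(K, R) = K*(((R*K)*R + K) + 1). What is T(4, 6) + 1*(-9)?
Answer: 587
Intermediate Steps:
T(K, R) = K*(1 + K + K*R²) (T(K, R) = K*(((K*R)*R + K) + 1) = K*((K*R² + K) + 1) = K*((K + K*R²) + 1) = K*(1 + K + K*R²))
T(4, 6) + 1*(-9) = 4*(1 + 4 + 4*6²) + 1*(-9) = 4*(1 + 4 + 4*36) - 9 = 4*(1 + 4 + 144) - 9 = 4*149 - 9 = 596 - 9 = 587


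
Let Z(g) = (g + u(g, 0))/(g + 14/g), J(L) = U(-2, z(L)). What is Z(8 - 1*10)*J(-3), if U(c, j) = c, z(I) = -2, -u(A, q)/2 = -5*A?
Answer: -44/9 ≈ -4.8889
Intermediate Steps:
u(A, q) = 10*A (u(A, q) = -(-10)*A = 10*A)
J(L) = -2
Z(g) = 11*g/(g + 14/g) (Z(g) = (g + 10*g)/(g + 14/g) = (11*g)/(g + 14/g) = 11*g/(g + 14/g))
Z(8 - 1*10)*J(-3) = (11*(8 - 1*10)**2/(14 + (8 - 1*10)**2))*(-2) = (11*(8 - 10)**2/(14 + (8 - 10)**2))*(-2) = (11*(-2)**2/(14 + (-2)**2))*(-2) = (11*4/(14 + 4))*(-2) = (11*4/18)*(-2) = (11*4*(1/18))*(-2) = (22/9)*(-2) = -44/9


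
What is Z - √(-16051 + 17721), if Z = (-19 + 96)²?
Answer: 5929 - √1670 ≈ 5888.1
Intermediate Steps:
Z = 5929 (Z = 77² = 5929)
Z - √(-16051 + 17721) = 5929 - √(-16051 + 17721) = 5929 - √1670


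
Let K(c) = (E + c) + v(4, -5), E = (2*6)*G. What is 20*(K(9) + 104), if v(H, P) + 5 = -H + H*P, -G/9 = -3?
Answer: 8160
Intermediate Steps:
G = 27 (G = -9*(-3) = 27)
v(H, P) = -5 - H + H*P (v(H, P) = -5 + (-H + H*P) = -5 - H + H*P)
E = 324 (E = (2*6)*27 = 12*27 = 324)
K(c) = 295 + c (K(c) = (324 + c) + (-5 - 1*4 + 4*(-5)) = (324 + c) + (-5 - 4 - 20) = (324 + c) - 29 = 295 + c)
20*(K(9) + 104) = 20*((295 + 9) + 104) = 20*(304 + 104) = 20*408 = 8160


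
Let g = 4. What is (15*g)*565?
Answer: 33900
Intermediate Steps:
(15*g)*565 = (15*4)*565 = 60*565 = 33900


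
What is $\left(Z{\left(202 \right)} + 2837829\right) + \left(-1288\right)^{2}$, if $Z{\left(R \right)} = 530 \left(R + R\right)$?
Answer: $4710893$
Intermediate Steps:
$Z{\left(R \right)} = 1060 R$ ($Z{\left(R \right)} = 530 \cdot 2 R = 1060 R$)
$\left(Z{\left(202 \right)} + 2837829\right) + \left(-1288\right)^{2} = \left(1060 \cdot 202 + 2837829\right) + \left(-1288\right)^{2} = \left(214120 + 2837829\right) + 1658944 = 3051949 + 1658944 = 4710893$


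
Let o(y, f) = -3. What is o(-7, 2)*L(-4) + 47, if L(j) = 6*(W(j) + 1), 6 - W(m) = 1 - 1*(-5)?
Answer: 29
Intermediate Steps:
W(m) = 0 (W(m) = 6 - (1 - 1*(-5)) = 6 - (1 + 5) = 6 - 1*6 = 6 - 6 = 0)
L(j) = 6 (L(j) = 6*(0 + 1) = 6*1 = 6)
o(-7, 2)*L(-4) + 47 = -3*6 + 47 = -18 + 47 = 29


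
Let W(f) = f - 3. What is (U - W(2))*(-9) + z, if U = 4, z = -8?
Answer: -53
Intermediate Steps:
W(f) = -3 + f
(U - W(2))*(-9) + z = (4 - (-3 + 2))*(-9) - 8 = (4 - 1*(-1))*(-9) - 8 = (4 + 1)*(-9) - 8 = 5*(-9) - 8 = -45 - 8 = -53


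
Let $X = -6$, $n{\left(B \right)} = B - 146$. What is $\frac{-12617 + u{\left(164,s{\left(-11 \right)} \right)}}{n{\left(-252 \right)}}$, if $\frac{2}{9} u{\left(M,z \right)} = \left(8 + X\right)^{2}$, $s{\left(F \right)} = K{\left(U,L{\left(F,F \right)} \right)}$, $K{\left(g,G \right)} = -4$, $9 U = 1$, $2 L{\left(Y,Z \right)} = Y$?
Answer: $\frac{12599}{398} \approx 31.656$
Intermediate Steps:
$L{\left(Y,Z \right)} = \frac{Y}{2}$
$U = \frac{1}{9}$ ($U = \frac{1}{9} \cdot 1 = \frac{1}{9} \approx 0.11111$)
$n{\left(B \right)} = -146 + B$ ($n{\left(B \right)} = B - 146 = -146 + B$)
$s{\left(F \right)} = -4$
$u{\left(M,z \right)} = 18$ ($u{\left(M,z \right)} = \frac{9 \left(8 - 6\right)^{2}}{2} = \frac{9 \cdot 2^{2}}{2} = \frac{9}{2} \cdot 4 = 18$)
$\frac{-12617 + u{\left(164,s{\left(-11 \right)} \right)}}{n{\left(-252 \right)}} = \frac{-12617 + 18}{-146 - 252} = - \frac{12599}{-398} = \left(-12599\right) \left(- \frac{1}{398}\right) = \frac{12599}{398}$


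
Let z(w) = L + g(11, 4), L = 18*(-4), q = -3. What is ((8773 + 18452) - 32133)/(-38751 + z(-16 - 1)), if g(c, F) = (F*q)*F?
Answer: 1636/12957 ≈ 0.12626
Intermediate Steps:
L = -72
g(c, F) = -3*F² (g(c, F) = (F*(-3))*F = (-3*F)*F = -3*F²)
z(w) = -120 (z(w) = -72 - 3*4² = -72 - 3*16 = -72 - 48 = -120)
((8773 + 18452) - 32133)/(-38751 + z(-16 - 1)) = ((8773 + 18452) - 32133)/(-38751 - 120) = (27225 - 32133)/(-38871) = -4908*(-1/38871) = 1636/12957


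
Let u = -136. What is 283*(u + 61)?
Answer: -21225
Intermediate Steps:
283*(u + 61) = 283*(-136 + 61) = 283*(-75) = -21225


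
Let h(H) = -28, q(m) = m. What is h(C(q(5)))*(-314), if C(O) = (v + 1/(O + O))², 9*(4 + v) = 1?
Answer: 8792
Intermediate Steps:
v = -35/9 (v = -4 + (⅑)*1 = -4 + ⅑ = -35/9 ≈ -3.8889)
C(O) = (-35/9 + 1/(2*O))² (C(O) = (-35/9 + 1/(O + O))² = (-35/9 + 1/(2*O))²)
h(C(q(5)))*(-314) = -28*(-314) = 8792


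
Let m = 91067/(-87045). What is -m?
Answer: 91067/87045 ≈ 1.0462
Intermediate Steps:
m = -91067/87045 (m = 91067*(-1/87045) = -91067/87045 ≈ -1.0462)
-m = -1*(-91067/87045) = 91067/87045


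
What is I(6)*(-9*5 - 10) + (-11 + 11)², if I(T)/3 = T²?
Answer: -5940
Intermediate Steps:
I(T) = 3*T²
I(6)*(-9*5 - 10) + (-11 + 11)² = (3*6²)*(-9*5 - 10) + (-11 + 11)² = (3*36)*(-45 - 10) + 0² = 108*(-55) + 0 = -5940 + 0 = -5940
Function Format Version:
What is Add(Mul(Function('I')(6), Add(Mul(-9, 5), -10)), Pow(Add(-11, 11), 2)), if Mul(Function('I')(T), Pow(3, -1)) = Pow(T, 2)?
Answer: -5940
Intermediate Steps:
Function('I')(T) = Mul(3, Pow(T, 2))
Add(Mul(Function('I')(6), Add(Mul(-9, 5), -10)), Pow(Add(-11, 11), 2)) = Add(Mul(Mul(3, Pow(6, 2)), Add(Mul(-9, 5), -10)), Pow(Add(-11, 11), 2)) = Add(Mul(Mul(3, 36), Add(-45, -10)), Pow(0, 2)) = Add(Mul(108, -55), 0) = Add(-5940, 0) = -5940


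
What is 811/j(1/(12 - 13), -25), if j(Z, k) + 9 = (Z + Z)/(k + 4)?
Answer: -17031/187 ≈ -91.075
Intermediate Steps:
j(Z, k) = -9 + 2*Z/(4 + k) (j(Z, k) = -9 + (Z + Z)/(k + 4) = -9 + (2*Z)/(4 + k) = -9 + 2*Z/(4 + k))
811/j(1/(12 - 13), -25) = 811/(((-36 - 9*(-25) + 2/(12 - 13))/(4 - 25))) = 811/(((-36 + 225 + 2/(-1))/(-21))) = 811/((-(-36 + 225 + 2*(-1))/21)) = 811/((-(-36 + 225 - 2)/21)) = 811/((-1/21*187)) = 811/(-187/21) = 811*(-21/187) = -17031/187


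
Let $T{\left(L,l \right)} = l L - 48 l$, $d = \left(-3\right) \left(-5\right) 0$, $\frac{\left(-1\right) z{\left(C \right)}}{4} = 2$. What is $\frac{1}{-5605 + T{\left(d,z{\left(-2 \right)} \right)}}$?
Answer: $- \frac{1}{5221} \approx -0.00019153$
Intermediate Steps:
$z{\left(C \right)} = -8$ ($z{\left(C \right)} = \left(-4\right) 2 = -8$)
$d = 0$ ($d = 15 \cdot 0 = 0$)
$T{\left(L,l \right)} = - 48 l + L l$ ($T{\left(L,l \right)} = L l - 48 l = - 48 l + L l$)
$\frac{1}{-5605 + T{\left(d,z{\left(-2 \right)} \right)}} = \frac{1}{-5605 - 8 \left(-48 + 0\right)} = \frac{1}{-5605 - -384} = \frac{1}{-5605 + 384} = \frac{1}{-5221} = - \frac{1}{5221}$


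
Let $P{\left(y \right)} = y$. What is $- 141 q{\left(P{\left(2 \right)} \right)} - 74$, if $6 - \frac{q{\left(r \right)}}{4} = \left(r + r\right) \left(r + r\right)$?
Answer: $5566$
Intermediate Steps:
$q{\left(r \right)} = 24 - 16 r^{2}$ ($q{\left(r \right)} = 24 - 4 \left(r + r\right) \left(r + r\right) = 24 - 4 \cdot 2 r 2 r = 24 - 4 \cdot 4 r^{2} = 24 - 16 r^{2}$)
$- 141 q{\left(P{\left(2 \right)} \right)} - 74 = - 141 \left(24 - 16 \cdot 2^{2}\right) - 74 = - 141 \left(24 - 64\right) - 74 = \left(-141\right) \left(-40\right) - 74 = 5640 - 74 = 5566$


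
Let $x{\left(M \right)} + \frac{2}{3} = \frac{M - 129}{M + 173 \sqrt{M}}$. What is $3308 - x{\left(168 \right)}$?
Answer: $\frac{295407803}{89283} - \frac{2249 \sqrt{42}}{833308} \approx 3308.6$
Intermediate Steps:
$x{\left(M \right)} = - \frac{2}{3} + \frac{-129 + M}{M + 173 \sqrt{M}}$ ($x{\left(M \right)} = - \frac{2}{3} + \frac{M - 129}{M + 173 \sqrt{M}} = - \frac{2}{3} + \frac{-129 + M}{M + 173 \sqrt{M}}$)
$3308 - x{\left(168 \right)} = 3308 - \frac{-387 + 168 - 346 \sqrt{168}}{3 \left(168 + 173 \sqrt{168}\right)} = 3308 - \frac{-387 + 168 - 346 \cdot 2 \sqrt{42}}{3 \left(168 + 173 \cdot 2 \sqrt{42}\right)} = 3308 - \frac{-387 + 168 - 692 \sqrt{42}}{3 \left(168 + 346 \sqrt{42}\right)} = 3308 - \frac{-219 - 692 \sqrt{42}}{3 \left(168 + 346 \sqrt{42}\right)}$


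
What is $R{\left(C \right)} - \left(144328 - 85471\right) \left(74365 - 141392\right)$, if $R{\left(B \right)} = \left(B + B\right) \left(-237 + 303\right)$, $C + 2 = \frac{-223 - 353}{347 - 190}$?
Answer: $\frac{619366160343}{157} \approx 3.945 \cdot 10^{9}$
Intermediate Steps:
$C = - \frac{890}{157}$ ($C = -2 + \frac{-223 - 353}{347 - 190} = -2 - \frac{576}{157} = - \frac{890}{157} \approx -5.6688$)
$R{\left(B \right)} = 132 B$ ($R{\left(B \right)} = 2 B 66 = 132 B$)
$R{\left(C \right)} - \left(144328 - 85471\right) \left(74365 - 141392\right) = 132 \left(- \frac{890}{157}\right) - \left(144328 - 85471\right) \left(74365 - 141392\right) = - \frac{117480}{157} - 58857 \left(-67027\right) = - \frac{117480}{157} - -3945008139 = - \frac{117480}{157} + 3945008139 = \frac{619366160343}{157}$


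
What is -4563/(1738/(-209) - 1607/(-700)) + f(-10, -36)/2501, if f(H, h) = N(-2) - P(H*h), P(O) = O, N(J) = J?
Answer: 3891062914/5134553 ≈ 757.82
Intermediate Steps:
f(H, h) = -2 - H*h
-4563/(1738/(-209) - 1607/(-700)) + f(-10, -36)/2501 = -4563/(1738/(-209) - 1607/(-700)) + (-2 - 1*(-10)*(-36))/2501 = -4563/(1738*(-1/209) - 1607*(-1/700)) + (-2 - 360)*(1/2501) = -4563/(-158/19 + 1607/700) - 362*1/2501 = -4563/(-80067/13300) - 362/2501 = -4563*(-13300/80067) - 362/2501 = 1556100/2053 - 362/2501 = 3891062914/5134553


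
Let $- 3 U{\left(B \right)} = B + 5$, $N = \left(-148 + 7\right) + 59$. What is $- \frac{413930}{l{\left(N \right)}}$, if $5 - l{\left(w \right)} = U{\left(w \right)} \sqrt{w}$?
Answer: $- \frac{18626850}{486403} - \frac{95617830 i \sqrt{82}}{486403} \approx -38.295 - 1780.1 i$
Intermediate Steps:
$N = -82$ ($N = -141 + 59 = -82$)
$U{\left(B \right)} = - \frac{5}{3} - \frac{B}{3}$ ($U{\left(B \right)} = - \frac{B + 5}{3} = - \frac{5 + B}{3} = - \frac{5}{3} - \frac{B}{3}$)
$l{\left(w \right)} = 5 - \sqrt{w} \left(- \frac{5}{3} - \frac{w}{3}\right)$ ($l{\left(w \right)} = 5 - \left(- \frac{5}{3} - \frac{w}{3}\right) \sqrt{w} = 5 - \sqrt{w} \left(- \frac{5}{3} - \frac{w}{3}\right)$)
$- \frac{413930}{l{\left(N \right)}} = - \frac{413930}{5 + \frac{\sqrt{-82} \left(5 - 82\right)}{3}} = - \frac{413930}{5 + \frac{1}{3} i \sqrt{82} \left(-77\right)} = - \frac{413930}{5 - \frac{77 i \sqrt{82}}{3}}$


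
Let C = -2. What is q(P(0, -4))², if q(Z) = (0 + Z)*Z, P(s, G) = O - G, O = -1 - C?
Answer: 625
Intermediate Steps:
O = 1 (O = -1 - 1*(-2) = -1 + 2 = 1)
P(s, G) = 1 - G
q(Z) = Z² (q(Z) = Z*Z = Z²)
q(P(0, -4))² = ((1 - 1*(-4))²)² = ((1 + 4)²)² = (5²)² = 25² = 625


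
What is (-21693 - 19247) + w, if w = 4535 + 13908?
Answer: -22497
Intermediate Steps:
w = 18443
(-21693 - 19247) + w = (-21693 - 19247) + 18443 = -40940 + 18443 = -22497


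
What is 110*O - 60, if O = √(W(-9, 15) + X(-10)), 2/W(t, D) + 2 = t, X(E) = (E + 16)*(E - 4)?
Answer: -60 + 10*I*√10186 ≈ -60.0 + 1009.3*I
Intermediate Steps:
X(E) = (-4 + E)*(16 + E) (X(E) = (16 + E)*(-4 + E) = (-4 + E)*(16 + E))
W(t, D) = 2/(-2 + t)
O = I*√10186/11 (O = √(2/(-2 - 9) + (-64 + (-10)² + 12*(-10))) = √(2/(-11) + (-64 + 100 - 120)) = √(2*(-1/11) - 84) = √(-2/11 - 84) = √(-926/11) = I*√10186/11 ≈ 9.1751*I)
110*O - 60 = 110*(I*√10186/11) - 60 = 10*I*√10186 - 60 = -60 + 10*I*√10186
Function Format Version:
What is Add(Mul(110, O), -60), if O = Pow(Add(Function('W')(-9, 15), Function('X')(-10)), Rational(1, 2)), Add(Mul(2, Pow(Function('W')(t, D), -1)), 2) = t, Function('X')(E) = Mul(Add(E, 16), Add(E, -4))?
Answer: Add(-60, Mul(10, I, Pow(10186, Rational(1, 2)))) ≈ Add(-60.000, Mul(1009.3, I))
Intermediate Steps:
Function('X')(E) = Mul(Add(-4, E), Add(16, E)) (Function('X')(E) = Mul(Add(16, E), Add(-4, E)) = Mul(Add(-4, E), Add(16, E)))
Function('W')(t, D) = Mul(2, Pow(Add(-2, t), -1))
O = Mul(Rational(1, 11), I, Pow(10186, Rational(1, 2))) (O = Pow(Add(Mul(2, Pow(Add(-2, -9), -1)), Add(-64, Pow(-10, 2), Mul(12, -10))), Rational(1, 2)) = Pow(Add(Mul(2, Pow(-11, -1)), Add(-64, 100, -120)), Rational(1, 2)) = Pow(Add(Mul(2, Rational(-1, 11)), -84), Rational(1, 2)) = Pow(Add(Rational(-2, 11), -84), Rational(1, 2)) = Pow(Rational(-926, 11), Rational(1, 2)) = Mul(Rational(1, 11), I, Pow(10186, Rational(1, 2))) ≈ Mul(9.1751, I))
Add(Mul(110, O), -60) = Add(Mul(110, Mul(Rational(1, 11), I, Pow(10186, Rational(1, 2)))), -60) = Add(Mul(10, I, Pow(10186, Rational(1, 2))), -60) = Add(-60, Mul(10, I, Pow(10186, Rational(1, 2))))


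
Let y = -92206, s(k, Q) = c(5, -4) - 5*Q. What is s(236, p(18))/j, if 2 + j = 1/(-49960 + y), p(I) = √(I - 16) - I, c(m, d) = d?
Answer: -12226276/284333 + 710830*√2/284333 ≈ -39.464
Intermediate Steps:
p(I) = √(-16 + I) - I
s(k, Q) = -4 - 5*Q
j = -284333/142166 (j = -2 + 1/(-49960 - 92206) = -2 + 1/(-142166) = -2 - 1/142166 = -284333/142166 ≈ -2.0000)
s(236, p(18))/j = (-4 - 5*(√(-16 + 18) - 1*18))/(-284333/142166) = (-4 - 5*(√2 - 18))*(-142166/284333) = (-4 - 5*(-18 + √2))*(-142166/284333) = (-4 + (90 - 5*√2))*(-142166/284333) = (86 - 5*√2)*(-142166/284333) = -12226276/284333 + 710830*√2/284333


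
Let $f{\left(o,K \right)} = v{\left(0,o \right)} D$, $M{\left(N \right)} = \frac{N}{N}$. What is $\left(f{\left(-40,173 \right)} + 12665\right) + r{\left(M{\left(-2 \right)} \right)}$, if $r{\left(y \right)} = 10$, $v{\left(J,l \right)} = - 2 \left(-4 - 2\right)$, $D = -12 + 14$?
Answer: $12699$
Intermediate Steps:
$D = 2$
$v{\left(J,l \right)} = 12$ ($v{\left(J,l \right)} = \left(-2\right) \left(-6\right) = 12$)
$M{\left(N \right)} = 1$
$f{\left(o,K \right)} = 24$ ($f{\left(o,K \right)} = 12 \cdot 2 = 24$)
$\left(f{\left(-40,173 \right)} + 12665\right) + r{\left(M{\left(-2 \right)} \right)} = \left(24 + 12665\right) + 10 = 12689 + 10 = 12699$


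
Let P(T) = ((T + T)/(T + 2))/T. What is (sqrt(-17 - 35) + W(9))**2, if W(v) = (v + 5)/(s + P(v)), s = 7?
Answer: -300816/6241 + 616*I*sqrt(13)/79 ≈ -48.2 + 28.114*I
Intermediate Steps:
P(T) = 2/(2 + T) (P(T) = ((2*T)/(2 + T))/T = (2*T/(2 + T))/T = 2/(2 + T))
W(v) = (5 + v)/(7 + 2/(2 + v)) (W(v) = (v + 5)/(7 + 2/(2 + v)) = (5 + v)/(7 + 2/(2 + v)))
(sqrt(-17 - 35) + W(9))**2 = (sqrt(-17 - 35) + (2 + 9)*(5 + 9)/(16 + 7*9))**2 = (sqrt(-52) + 11*14/(16 + 63))**2 = (2*I*sqrt(13) + 11*14/79)**2 = (2*I*sqrt(13) + (1/79)*11*14)**2 = (2*I*sqrt(13) + 154/79)**2 = (154/79 + 2*I*sqrt(13))**2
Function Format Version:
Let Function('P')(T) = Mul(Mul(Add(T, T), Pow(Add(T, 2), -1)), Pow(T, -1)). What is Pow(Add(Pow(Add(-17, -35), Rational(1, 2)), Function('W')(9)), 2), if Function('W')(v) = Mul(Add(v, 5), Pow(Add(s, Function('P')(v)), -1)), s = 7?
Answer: Add(Rational(-300816, 6241), Mul(Rational(616, 79), I, Pow(13, Rational(1, 2)))) ≈ Add(-48.200, Mul(28.114, I))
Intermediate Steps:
Function('P')(T) = Mul(2, Pow(Add(2, T), -1)) (Function('P')(T) = Mul(Mul(Mul(2, T), Pow(Add(2, T), -1)), Pow(T, -1)) = Mul(Mul(2, T, Pow(Add(2, T), -1)), Pow(T, -1)) = Mul(2, Pow(Add(2, T), -1)))
Function('W')(v) = Mul(Pow(Add(7, Mul(2, Pow(Add(2, v), -1))), -1), Add(5, v)) (Function('W')(v) = Mul(Add(v, 5), Pow(Add(7, Mul(2, Pow(Add(2, v), -1))), -1)) = Mul(Add(5, v), Pow(Add(7, Mul(2, Pow(Add(2, v), -1))), -1)) = Mul(Pow(Add(7, Mul(2, Pow(Add(2, v), -1))), -1), Add(5, v)))
Pow(Add(Pow(Add(-17, -35), Rational(1, 2)), Function('W')(9)), 2) = Pow(Add(Pow(Add(-17, -35), Rational(1, 2)), Mul(Pow(Add(16, Mul(7, 9)), -1), Add(2, 9), Add(5, 9))), 2) = Pow(Add(Pow(-52, Rational(1, 2)), Mul(Pow(Add(16, 63), -1), 11, 14)), 2) = Pow(Add(Mul(2, I, Pow(13, Rational(1, 2))), Mul(Pow(79, -1), 11, 14)), 2) = Pow(Add(Mul(2, I, Pow(13, Rational(1, 2))), Mul(Rational(1, 79), 11, 14)), 2) = Pow(Add(Mul(2, I, Pow(13, Rational(1, 2))), Rational(154, 79)), 2) = Pow(Add(Rational(154, 79), Mul(2, I, Pow(13, Rational(1, 2)))), 2)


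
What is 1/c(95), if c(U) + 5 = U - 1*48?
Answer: 1/42 ≈ 0.023810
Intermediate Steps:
c(U) = -53 + U (c(U) = -5 + (U - 1*48) = -5 + (U - 48) = -5 + (-48 + U) = -53 + U)
1/c(95) = 1/(-53 + 95) = 1/42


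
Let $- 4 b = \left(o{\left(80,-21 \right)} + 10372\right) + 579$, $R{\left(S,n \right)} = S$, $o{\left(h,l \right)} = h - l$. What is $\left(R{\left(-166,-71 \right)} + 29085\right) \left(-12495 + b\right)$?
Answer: $-441246102$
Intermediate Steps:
$b = -2763$ ($b = - \frac{\left(\left(80 - -21\right) + 10372\right) + 579}{4} = - \frac{\left(\left(80 + 21\right) + 10372\right) + 579}{4} = - \frac{\left(101 + 10372\right) + 579}{4} = - \frac{10473 + 579}{4} = \left(- \frac{1}{4}\right) 11052 = -2763$)
$\left(R{\left(-166,-71 \right)} + 29085\right) \left(-12495 + b\right) = \left(-166 + 29085\right) \left(-12495 - 2763\right) = 28919 \left(-15258\right) = -441246102$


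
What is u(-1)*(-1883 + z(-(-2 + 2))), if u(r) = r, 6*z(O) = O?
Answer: 1883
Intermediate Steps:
z(O) = O/6
u(-1)*(-1883 + z(-(-2 + 2))) = -(-1883 + (-(-2 + 2))/6) = -(-1883 + (-1*0)/6) = -(-1883 + (1/6)*0) = -(-1883 + 0) = -1*(-1883) = 1883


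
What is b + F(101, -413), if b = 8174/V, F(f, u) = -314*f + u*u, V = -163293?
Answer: 22674041341/163293 ≈ 1.3886e+5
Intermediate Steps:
F(f, u) = u² - 314*f (F(f, u) = -314*f + u² = u² - 314*f)
b = -8174/163293 (b = 8174/(-163293) = 8174*(-1/163293) = -8174/163293 ≈ -0.050057)
b + F(101, -413) = -8174/163293 + ((-413)² - 314*101) = -8174/163293 + (170569 - 31714) = -8174/163293 + 138855 = 22674041341/163293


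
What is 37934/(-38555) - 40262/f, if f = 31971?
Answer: -2765089324/1232641905 ≈ -2.2432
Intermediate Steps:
37934/(-38555) - 40262/f = 37934/(-38555) - 40262/31971 = 37934*(-1/38555) - 40262*1/31971 = -37934/38555 - 40262/31971 = -2765089324/1232641905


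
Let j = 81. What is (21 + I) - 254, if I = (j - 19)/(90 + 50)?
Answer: -16279/70 ≈ -232.56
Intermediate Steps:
I = 31/70 (I = (81 - 19)/(90 + 50) = 62/140 = 62*(1/140) = 31/70 ≈ 0.44286)
(21 + I) - 254 = (21 + 31/70) - 254 = 1501/70 - 254 = -16279/70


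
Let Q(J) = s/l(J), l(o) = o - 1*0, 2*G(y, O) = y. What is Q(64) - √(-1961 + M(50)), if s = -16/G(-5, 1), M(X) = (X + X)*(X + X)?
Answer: ⅒ - √8039 ≈ -89.560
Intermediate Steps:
M(X) = 4*X² (M(X) = (2*X)*(2*X) = 4*X²)
G(y, O) = y/2
l(o) = o (l(o) = o + 0 = o)
s = 32/5 (s = -16/((½)*(-5)) = -16/(-5/2) = -16*(-⅖) = 32/5 ≈ 6.4000)
Q(J) = 32/(5*J)
Q(64) - √(-1961 + M(50)) = (32/5)/64 - √(-1961 + 4*50²) = (32/5)*(1/64) - √(-1961 + 4*2500) = ⅒ - √(-1961 + 10000) = ⅒ - √8039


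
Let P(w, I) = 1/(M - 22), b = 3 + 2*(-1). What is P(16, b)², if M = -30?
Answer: 1/2704 ≈ 0.00036982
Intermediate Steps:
b = 1 (b = 3 - 2 = 1)
P(w, I) = -1/52 (P(w, I) = 1/(-30 - 22) = 1/(-52) = -1/52)
P(16, b)² = (-1/52)² = 1/2704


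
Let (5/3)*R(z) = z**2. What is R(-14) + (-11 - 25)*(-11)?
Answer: 2568/5 ≈ 513.60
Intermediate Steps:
R(z) = 3*z**2/5
R(-14) + (-11 - 25)*(-11) = (3/5)*(-14)**2 + (-11 - 25)*(-11) = (3/5)*196 - 36*(-11) = 588/5 + 396 = 2568/5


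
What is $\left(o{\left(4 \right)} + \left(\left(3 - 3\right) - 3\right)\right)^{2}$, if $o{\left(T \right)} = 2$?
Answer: $1$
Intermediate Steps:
$\left(o{\left(4 \right)} + \left(\left(3 - 3\right) - 3\right)\right)^{2} = \left(2 + \left(\left(3 - 3\right) - 3\right)\right)^{2} = \left(2 + \left(0 - 3\right)\right)^{2} = \left(2 - 3\right)^{2} = \left(-1\right)^{2} = 1$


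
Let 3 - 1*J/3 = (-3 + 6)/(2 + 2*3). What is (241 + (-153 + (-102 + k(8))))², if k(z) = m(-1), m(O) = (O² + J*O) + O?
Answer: 30625/64 ≈ 478.52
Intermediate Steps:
J = 63/8 (J = 9 - 3*(-3 + 6)/(2 + 2*3) = 9 - 9/(2 + 6) = 9 - 9/8 = 63/8 ≈ 7.8750)
m(O) = O² + 71*O/8 (m(O) = (O² + 63*O/8) + O = O² + 71*O/8)
k(z) = -63/8 (k(z) = (⅛)*(-1)*(71 + 8*(-1)) = (⅛)*(-1)*(71 - 8) = (⅛)*(-1)*63 = -63/8)
(241 + (-153 + (-102 + k(8))))² = (241 + (-153 + (-102 - 63/8)))² = (241 + (-153 - 879/8))² = (241 - 2103/8)² = (-175/8)² = 30625/64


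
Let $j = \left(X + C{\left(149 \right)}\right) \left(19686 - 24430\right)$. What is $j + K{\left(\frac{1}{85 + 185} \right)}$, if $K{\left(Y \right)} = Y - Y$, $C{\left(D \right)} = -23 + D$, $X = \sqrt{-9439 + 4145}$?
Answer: $-597744 - 4744 i \sqrt{5294} \approx -5.9774 \cdot 10^{5} - 3.4517 \cdot 10^{5} i$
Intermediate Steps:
$X = i \sqrt{5294}$ ($X = \sqrt{-5294} = i \sqrt{5294} \approx 72.76 i$)
$j = -597744 - 4744 i \sqrt{5294}$ ($j = \left(i \sqrt{5294} + \left(-23 + 149\right)\right) \left(19686 - 24430\right) = \left(i \sqrt{5294} + 126\right) \left(-4744\right) = \left(126 + i \sqrt{5294}\right) \left(-4744\right) = -597744 - 4744 i \sqrt{5294} \approx -5.9774 \cdot 10^{5} - 3.4517 \cdot 10^{5} i$)
$K{\left(Y \right)} = 0$
$j + K{\left(\frac{1}{85 + 185} \right)} = \left(-597744 - 4744 i \sqrt{5294}\right) + 0 = -597744 - 4744 i \sqrt{5294}$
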